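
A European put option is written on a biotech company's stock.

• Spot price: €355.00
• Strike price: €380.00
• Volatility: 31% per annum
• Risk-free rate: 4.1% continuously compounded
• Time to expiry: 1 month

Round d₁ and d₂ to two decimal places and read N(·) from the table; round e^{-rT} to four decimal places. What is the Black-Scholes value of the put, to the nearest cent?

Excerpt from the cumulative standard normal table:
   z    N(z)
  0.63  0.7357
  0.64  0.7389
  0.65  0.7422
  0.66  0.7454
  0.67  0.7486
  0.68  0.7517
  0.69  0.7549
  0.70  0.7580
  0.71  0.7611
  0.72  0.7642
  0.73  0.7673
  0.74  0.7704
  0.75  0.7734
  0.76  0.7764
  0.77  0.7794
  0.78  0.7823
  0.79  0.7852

T = 0.08333;  σ√T = 0.0895
d₁ = [ln(355/380) + (0.041 + 0.31²/2)·0.08333] / 0.0895 = [-0.0681 + 0.0074] / 0.0895 = -0.6775 which rounds to -0.68
d₂ = d₁ − σ√T = -0.6775 − 0.0895 = -0.7670 which rounds to -0.77
e^(−rT) = e^(−0.041·0.08333) = 0.9966
N(−d₂) = N(0.77) = 0.7794;  N(−d₁) = N(0.68) = 0.7517
P = 380·0.9966·0.7794 − 355·0.7517 = 295.1650 − 266.8535 = 28.3115

€28.31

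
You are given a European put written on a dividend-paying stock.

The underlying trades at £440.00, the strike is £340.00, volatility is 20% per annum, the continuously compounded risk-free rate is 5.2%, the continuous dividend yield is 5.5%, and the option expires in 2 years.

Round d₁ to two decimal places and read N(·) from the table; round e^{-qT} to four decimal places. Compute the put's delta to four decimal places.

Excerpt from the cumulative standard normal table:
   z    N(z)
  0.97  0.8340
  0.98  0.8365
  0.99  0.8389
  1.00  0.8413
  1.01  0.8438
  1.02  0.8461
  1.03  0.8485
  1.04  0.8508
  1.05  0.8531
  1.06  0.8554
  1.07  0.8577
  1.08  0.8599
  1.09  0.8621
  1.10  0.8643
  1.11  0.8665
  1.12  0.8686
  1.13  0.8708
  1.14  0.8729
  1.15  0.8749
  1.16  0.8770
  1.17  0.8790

-0.1357

T = 2;  σ√T = 0.2828
d₁ = [ln(440/340) + (0.052 − 0.055 + ½·0.2²)·2] / (σ√T) = (0.2578 + 0.0340) / 0.2828 = 1.0318 ≈ 1.03
N(d₁) = N(1.03) = 0.8485
Δ_put = exp(−qT)·(N(d₁) − 1) = 0.8958·(0.8485 − 1) = -0.1357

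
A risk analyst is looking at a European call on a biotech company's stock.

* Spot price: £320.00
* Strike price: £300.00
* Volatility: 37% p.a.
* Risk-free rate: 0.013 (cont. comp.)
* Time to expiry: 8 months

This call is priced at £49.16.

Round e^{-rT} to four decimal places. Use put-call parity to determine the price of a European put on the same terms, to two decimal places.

£26.58

exp(−rT) = exp(−0.013·0.6667) = 0.9914
Put-call parity: C − P = S − K·e^(−rT) = 320 − 300·0.9914 = 320 − 297.4200 = 22.5800
P = C − (C − P) = 49.16 − (22.5800) = 26.5800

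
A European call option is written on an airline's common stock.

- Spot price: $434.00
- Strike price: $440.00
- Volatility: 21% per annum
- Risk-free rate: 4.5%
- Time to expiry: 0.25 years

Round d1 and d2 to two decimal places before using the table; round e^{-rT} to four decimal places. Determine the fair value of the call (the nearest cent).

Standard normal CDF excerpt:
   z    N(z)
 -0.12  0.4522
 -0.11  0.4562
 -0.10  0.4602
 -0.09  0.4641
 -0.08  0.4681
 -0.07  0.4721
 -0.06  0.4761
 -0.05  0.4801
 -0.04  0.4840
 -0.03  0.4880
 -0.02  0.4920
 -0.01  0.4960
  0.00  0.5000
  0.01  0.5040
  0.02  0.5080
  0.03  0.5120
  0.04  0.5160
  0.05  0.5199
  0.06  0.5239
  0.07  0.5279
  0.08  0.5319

$18.55

σ√T = 0.21·√0.25 = 0.1050
ln(S/K) + (r + σ²/2)T = ln(434/440) + (0.045 + 0.21²/2)·0.25 = -0.0137 + 0.0168 = 0.0030
d₁ = 0.0030 / 0.1050 = 0.0289 ≈ 0.03
d₂ = d₁ − σ√T = 0.0289 − 0.1050 = -0.0761 ≈ -0.08
e^(−rT) = e^(−0.045·0.25) = 0.9888
C = 434·N(0.03) − 440·0.9888·N(-0.08) = 434·0.5120 − 440·0.9888·0.4681 = 222.2080 − 203.6572 = 18.5508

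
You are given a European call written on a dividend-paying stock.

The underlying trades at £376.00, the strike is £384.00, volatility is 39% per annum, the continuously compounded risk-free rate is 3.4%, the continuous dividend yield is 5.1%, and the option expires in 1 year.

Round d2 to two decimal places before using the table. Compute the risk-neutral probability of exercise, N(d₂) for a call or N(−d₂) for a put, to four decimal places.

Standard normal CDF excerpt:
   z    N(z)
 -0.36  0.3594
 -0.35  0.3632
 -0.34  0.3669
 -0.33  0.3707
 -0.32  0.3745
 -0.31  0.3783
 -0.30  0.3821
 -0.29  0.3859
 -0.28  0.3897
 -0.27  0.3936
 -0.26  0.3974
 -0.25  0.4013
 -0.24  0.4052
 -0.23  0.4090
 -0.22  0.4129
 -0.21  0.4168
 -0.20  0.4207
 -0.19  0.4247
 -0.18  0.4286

0.3859

σ√T = 0.39 × 1.0000 = 0.3900
d₁ = [ln(376/384) + (0.034 − 0.051 + 0.39²/2)·1] / 0.3900 = [-0.0211 + 0.0591] / 0.3900 = 0.0974 which rounds to 0.10
d₂ = d₁ − σ√T = 0.0974 − 0.3900 = -0.2926 which rounds to -0.29
Risk-neutral Pr[S_T > K] = N(d₂) = N(-0.29) = 0.3859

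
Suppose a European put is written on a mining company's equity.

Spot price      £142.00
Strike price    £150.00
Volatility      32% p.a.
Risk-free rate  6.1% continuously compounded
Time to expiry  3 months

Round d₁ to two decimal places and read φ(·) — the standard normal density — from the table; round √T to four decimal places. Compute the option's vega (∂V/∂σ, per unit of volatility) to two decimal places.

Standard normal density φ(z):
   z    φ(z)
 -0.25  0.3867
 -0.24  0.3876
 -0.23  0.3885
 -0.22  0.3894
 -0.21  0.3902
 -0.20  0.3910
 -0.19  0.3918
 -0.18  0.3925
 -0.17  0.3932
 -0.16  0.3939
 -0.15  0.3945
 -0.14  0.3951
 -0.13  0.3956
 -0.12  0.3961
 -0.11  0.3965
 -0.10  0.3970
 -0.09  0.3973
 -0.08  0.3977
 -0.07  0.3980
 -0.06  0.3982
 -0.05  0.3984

T = 0.25;  σ√T = 0.1600
d₁ = [ln(142/150) + (0.061 + ½·0.32²)·0.25] / (σ√T) = (-0.0548 + 0.0280) / 0.1600 = -0.1672 ≈ -0.17
√T = √0.25 = 0.5000
φ(d₁) = φ(-0.17) = 0.3932
vega = S·φ(d₁)·√T = 142·0.3932·0.5000 = 27.9172

27.92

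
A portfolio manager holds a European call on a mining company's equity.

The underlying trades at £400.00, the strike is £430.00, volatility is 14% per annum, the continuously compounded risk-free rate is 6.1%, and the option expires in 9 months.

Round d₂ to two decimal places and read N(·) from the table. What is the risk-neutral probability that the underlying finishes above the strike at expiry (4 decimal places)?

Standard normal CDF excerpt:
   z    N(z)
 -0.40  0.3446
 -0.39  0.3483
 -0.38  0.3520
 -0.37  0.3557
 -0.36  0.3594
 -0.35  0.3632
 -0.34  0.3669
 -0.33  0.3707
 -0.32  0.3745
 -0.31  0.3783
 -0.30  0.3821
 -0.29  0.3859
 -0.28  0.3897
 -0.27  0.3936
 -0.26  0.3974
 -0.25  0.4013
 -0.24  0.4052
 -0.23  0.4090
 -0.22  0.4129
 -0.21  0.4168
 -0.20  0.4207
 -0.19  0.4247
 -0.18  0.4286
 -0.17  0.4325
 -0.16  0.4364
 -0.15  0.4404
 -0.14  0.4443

T = 0.75;  σ√T = 0.1212
ln(S/K) + (r + σ²/2)T = ln(400/430) + (0.061 + 0.14²/2)·0.75 = -0.0723 + 0.0531 = -0.0192
d₁ = -0.0192 / 0.1212 = -0.1585 ⇒ -0.16
d₂ = d₁ − σ√T = -0.1585 − 0.1212 = -0.2798 ⇒ -0.28
Risk-neutral Pr[S_T > K] = N(d₂) = N(-0.28) = 0.3897

0.3897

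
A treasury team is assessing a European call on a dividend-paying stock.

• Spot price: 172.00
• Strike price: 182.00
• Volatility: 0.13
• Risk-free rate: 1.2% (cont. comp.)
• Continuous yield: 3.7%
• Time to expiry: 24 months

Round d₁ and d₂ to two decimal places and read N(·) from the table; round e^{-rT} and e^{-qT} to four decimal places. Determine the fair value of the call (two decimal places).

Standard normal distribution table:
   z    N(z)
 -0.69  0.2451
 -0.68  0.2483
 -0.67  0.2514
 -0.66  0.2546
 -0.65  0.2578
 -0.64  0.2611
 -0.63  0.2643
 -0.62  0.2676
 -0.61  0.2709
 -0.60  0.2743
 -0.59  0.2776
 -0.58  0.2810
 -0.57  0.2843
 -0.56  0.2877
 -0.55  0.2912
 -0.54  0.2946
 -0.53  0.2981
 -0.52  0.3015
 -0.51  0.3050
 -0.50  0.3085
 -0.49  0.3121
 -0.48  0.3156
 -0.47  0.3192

5.18

σ√T = 0.13 × 1.4142 = 0.1838
d₁ = [ln(172/182) + (0.012 − 0.037 + 0.13²/2)·2] / 0.1838 = [-0.0565 − 0.0331] / 0.1838 = -0.4874 ≈ -0.49
d₂ = d₁ − σ√T = -0.4874 − 0.1838 = -0.6713 ≈ -0.67
exp(−qT) = exp(−0.037·2) = 0.9287;  exp(−rT) = exp(−0.012·2) = 0.9763
N(d₁) = N(-0.49) = 0.3121;  N(d₂) = N(-0.67) = 0.2514
C = 172·0.9287·0.3121 − 182·0.9763·0.2514 = 49.8537 − 44.6704 = 5.1833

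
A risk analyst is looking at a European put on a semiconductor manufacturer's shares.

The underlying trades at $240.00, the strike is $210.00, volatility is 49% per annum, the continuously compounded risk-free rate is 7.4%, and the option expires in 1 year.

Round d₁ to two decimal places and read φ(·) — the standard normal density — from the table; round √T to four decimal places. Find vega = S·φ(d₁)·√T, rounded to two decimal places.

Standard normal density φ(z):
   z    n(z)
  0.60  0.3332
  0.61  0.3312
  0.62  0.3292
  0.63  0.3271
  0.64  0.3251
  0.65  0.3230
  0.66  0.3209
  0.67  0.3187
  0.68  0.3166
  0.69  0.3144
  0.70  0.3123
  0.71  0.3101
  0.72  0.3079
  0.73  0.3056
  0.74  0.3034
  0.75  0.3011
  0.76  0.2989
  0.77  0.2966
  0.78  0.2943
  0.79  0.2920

76.49

σ√T = 0.49 × 1.0000 = 0.4900
d₁ = [ln(240/210) + (0.074 + 0.49²/2)·1] / 0.4900 = [0.1335 + 0.1941] / 0.4900 = 0.6685 ⇒ 0.67
√T = √1 = 1.0000
φ(d₁) = φ(0.67) = 0.3187
vega = S·φ(d₁)·√T = 240·0.3187·1.0000 = 76.4880
(Vega is the same for a European call and put with the same parameters.)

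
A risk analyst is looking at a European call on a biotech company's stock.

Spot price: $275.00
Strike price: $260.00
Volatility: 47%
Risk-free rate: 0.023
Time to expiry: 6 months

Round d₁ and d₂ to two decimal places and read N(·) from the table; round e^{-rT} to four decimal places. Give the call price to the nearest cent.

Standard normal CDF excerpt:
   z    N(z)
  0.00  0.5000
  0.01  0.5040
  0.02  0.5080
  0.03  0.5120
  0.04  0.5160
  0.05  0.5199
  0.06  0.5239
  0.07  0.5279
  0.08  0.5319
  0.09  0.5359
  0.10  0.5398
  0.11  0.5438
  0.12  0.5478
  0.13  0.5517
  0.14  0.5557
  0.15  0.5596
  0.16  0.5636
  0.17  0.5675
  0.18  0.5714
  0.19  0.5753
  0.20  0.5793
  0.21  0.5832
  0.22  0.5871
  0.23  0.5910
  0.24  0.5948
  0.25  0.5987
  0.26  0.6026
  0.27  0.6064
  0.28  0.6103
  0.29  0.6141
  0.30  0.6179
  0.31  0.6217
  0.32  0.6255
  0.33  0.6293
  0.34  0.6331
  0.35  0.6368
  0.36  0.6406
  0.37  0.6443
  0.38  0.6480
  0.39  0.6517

σ√T = 0.47·√0.5 = 0.3323
d₁ = [ln(275/260) + (0.023 + 0.47²/2)·0.5] / 0.3323 = [0.0561 + 0.0667] / 0.3323 = 0.3695 ⇒ 0.37
d₂ = d₁ − σ√T = 0.3695 − 0.3323 = 0.0372 ⇒ 0.04
exp(−rT) = exp(−0.023·0.5) = 0.9886
C = 275·N(0.37) − 260·0.9886·N(0.04) = 275·0.6443 − 260·0.9886·0.5160 = 177.1825 − 132.6306 = 44.5519

$44.55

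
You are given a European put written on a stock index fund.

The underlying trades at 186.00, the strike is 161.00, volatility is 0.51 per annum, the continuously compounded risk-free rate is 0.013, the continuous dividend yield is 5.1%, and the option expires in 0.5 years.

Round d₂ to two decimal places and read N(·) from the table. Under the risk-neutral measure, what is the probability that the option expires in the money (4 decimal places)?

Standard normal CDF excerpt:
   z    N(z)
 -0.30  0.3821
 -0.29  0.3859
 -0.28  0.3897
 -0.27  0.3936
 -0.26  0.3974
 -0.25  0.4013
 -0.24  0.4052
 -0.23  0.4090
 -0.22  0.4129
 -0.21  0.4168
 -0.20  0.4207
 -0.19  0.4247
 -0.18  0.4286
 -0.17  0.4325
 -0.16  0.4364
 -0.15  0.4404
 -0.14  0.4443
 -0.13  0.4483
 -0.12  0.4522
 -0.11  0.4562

0.4325

σ√T = 0.51·√0.5 = 0.3606
d₁ = [ln(186/161) + (0.013 − 0.051 + ½·0.51²)·0.5] / (σ√T) = (0.1443 + 0.0460) / 0.3606 = 0.5279 ≈ 0.53
d₂ = 0.5279 − 0.3606 = 0.1673 ≈ 0.17
Risk-neutral Pr[S_T < K] = N(−d₂) = N(-0.17) = 0.4325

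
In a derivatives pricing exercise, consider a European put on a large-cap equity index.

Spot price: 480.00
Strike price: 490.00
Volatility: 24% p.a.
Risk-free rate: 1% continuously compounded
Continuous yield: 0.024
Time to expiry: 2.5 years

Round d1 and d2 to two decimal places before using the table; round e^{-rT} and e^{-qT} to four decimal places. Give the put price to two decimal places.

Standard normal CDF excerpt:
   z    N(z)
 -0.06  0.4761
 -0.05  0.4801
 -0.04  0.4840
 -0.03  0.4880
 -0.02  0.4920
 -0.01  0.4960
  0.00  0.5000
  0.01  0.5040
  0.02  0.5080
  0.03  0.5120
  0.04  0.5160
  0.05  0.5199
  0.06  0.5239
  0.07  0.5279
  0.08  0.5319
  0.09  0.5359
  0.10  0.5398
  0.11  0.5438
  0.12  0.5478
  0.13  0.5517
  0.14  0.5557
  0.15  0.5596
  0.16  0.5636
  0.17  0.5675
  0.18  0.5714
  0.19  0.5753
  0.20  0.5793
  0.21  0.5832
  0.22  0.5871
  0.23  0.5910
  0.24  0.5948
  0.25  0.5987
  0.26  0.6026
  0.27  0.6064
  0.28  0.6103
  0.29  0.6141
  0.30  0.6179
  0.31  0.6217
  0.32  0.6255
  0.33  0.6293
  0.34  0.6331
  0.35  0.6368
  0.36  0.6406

83.76

σ√T = 0.24·√2.5 = 0.3795
d₁ = [ln(480/490) + (0.01 − 0.024 + 0.24²/2)·2.5] / 0.3795 = [-0.0206 + 0.0370] / 0.3795 = 0.0432 which rounds to 0.04
d₂ = d₁ − σ√T = 0.0432 − 0.3795 = -0.3363 which rounds to -0.34
e^(−qT) = e^(−0.024·2.5) = 0.9418;  e^(−rT) = e^(−0.01·2.5) = 0.9753
N(−d₂) = N(0.34) = 0.6331;  N(−d₁) = N(-0.04) = 0.4840
P = 490·0.9753·0.6331 − 480·0.9418·0.4840 = 302.5566 − 218.7990 = 83.7576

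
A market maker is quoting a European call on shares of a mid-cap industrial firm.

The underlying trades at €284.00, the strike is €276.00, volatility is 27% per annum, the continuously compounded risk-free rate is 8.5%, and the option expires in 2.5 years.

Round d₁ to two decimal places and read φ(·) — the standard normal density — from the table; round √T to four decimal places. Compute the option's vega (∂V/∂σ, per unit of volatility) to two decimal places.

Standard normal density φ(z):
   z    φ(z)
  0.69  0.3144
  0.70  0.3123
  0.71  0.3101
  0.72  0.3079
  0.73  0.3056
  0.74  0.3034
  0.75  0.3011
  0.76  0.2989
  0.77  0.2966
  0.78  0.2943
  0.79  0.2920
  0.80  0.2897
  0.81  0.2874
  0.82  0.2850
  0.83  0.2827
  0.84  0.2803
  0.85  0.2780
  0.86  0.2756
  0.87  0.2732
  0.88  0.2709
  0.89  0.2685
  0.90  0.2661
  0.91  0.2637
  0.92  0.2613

132.15

σ√T = 0.27·√2.5 = 0.4269
d₁ = [ln(284/276) + (0.085 + 0.27²/2)·2.5] / 0.4269 = [0.0286 + 0.3036] / 0.4269 = 0.7782 which rounds to 0.78
√T = √2.5 = 1.5811
φ(d₁) = φ(0.78) = 0.2943
vega = S·φ(d₁)·√T = 284·0.2943·1.5811 = 132.1502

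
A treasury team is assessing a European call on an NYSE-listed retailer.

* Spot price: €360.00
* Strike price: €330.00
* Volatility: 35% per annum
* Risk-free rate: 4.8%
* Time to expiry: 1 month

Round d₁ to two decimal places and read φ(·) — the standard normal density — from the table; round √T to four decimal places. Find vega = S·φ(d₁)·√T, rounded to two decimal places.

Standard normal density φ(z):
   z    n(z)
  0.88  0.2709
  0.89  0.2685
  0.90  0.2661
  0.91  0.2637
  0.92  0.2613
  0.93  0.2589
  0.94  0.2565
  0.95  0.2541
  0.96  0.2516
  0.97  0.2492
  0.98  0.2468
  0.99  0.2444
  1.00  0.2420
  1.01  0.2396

σ√T = 0.35·√0.08333 = 0.1010
d₁ = [ln(360/330) + (0.048 + ½·0.35²)·0.08333] / (σ√T) = (0.0870 + 0.0091) / 0.1010 = 0.9513 which rounds to 0.95
√T = √0.08333 = 0.2887
φ(d₁) = φ(0.95) = 0.2541
vega = S·φ(d₁)·√T = 360·0.2541·0.2887 = 26.4091

26.41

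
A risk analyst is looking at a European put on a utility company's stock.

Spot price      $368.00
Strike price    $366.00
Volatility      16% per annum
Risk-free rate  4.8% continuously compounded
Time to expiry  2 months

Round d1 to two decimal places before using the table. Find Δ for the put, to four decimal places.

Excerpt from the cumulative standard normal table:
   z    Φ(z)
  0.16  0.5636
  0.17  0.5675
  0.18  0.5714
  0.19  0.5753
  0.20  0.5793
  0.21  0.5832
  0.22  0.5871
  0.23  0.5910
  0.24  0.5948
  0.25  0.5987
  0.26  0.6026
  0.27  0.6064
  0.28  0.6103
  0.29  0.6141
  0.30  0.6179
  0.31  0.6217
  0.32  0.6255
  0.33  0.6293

T = 0.1667;  σ√T = 0.0653
d₁ = [ln(368/366) + (0.048 + ½·0.16²)·0.1667] / (σ√T) = (0.0054 + 0.0101) / 0.0653 = 0.2386 which rounds to 0.24
N(d₁) = N(0.24) = 0.5948
Δ_put = N(d₁) − 1 = 0.5948 − 1 = -0.4052

-0.4052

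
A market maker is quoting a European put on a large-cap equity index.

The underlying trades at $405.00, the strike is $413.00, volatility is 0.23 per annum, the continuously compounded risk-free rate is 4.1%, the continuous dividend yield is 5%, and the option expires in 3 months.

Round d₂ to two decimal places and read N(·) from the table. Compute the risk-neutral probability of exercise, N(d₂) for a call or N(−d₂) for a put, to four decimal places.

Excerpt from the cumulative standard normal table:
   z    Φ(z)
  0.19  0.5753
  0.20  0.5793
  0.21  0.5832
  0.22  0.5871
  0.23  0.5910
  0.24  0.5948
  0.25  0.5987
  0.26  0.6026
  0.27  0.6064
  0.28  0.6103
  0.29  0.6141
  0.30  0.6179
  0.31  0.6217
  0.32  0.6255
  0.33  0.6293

0.5987

T = 0.25;  σ√T = 0.1150
d₁ = [ln(405/413) + (0.041 − 0.05 + ½·0.23²)·0.25] / (σ√T) = (-0.0196 + 0.0044) / 0.1150 = -0.1322 which rounds to -0.13
d₂ = -0.1322 − 0.1150 = -0.2472 which rounds to -0.25
Risk-neutral Pr[S_T < K] = N(−d₂) = N(0.25) = 0.5987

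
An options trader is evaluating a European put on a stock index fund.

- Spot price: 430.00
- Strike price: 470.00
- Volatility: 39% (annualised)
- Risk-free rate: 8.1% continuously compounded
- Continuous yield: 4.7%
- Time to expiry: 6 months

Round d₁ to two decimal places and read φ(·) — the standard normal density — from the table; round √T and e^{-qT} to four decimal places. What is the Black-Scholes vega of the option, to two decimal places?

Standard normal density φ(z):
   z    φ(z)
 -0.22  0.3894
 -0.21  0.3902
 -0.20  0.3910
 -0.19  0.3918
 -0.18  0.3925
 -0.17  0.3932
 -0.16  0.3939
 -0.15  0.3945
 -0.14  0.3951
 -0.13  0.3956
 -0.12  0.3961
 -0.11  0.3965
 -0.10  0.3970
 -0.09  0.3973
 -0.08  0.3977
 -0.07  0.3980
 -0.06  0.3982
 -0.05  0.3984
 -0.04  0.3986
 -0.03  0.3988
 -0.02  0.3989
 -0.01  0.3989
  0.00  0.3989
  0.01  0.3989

σ√T = 0.39 × 0.7071 = 0.2758
d₁ = [ln(430/470) + (0.081 − 0.047 + ½·0.39²)·0.5] / (σ√T) = (-0.0889 + 0.0550) / 0.2758 = -0.1230 ≈ -0.12
√T = √0.5 = 0.7071
φ(d₁) = φ(-0.12) = 0.3961
exp(−qT) = exp(−0.047·0.5) = 0.9768
vega = S·exp(−qT)·φ(d₁)·√T = 430·0.9768·0.3961·0.7071 = 117.6413

117.64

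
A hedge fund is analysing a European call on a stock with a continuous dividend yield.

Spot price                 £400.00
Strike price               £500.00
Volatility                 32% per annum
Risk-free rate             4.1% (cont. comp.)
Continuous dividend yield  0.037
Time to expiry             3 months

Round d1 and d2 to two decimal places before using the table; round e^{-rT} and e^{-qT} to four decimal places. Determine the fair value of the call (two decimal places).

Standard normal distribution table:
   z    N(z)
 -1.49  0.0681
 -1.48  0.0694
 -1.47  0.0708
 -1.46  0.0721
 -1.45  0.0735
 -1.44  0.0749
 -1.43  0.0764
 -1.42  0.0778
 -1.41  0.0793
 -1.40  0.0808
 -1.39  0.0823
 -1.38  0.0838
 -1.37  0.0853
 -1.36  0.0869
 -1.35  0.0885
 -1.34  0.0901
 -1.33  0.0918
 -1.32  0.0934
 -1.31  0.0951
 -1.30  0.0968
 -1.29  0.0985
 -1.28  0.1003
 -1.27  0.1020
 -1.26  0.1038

T = 0.25;  σ√T = 0.1600
d₁ = [ln(400/500) + (0.041 − 0.037 + 0.32²/2)·0.25] / 0.1600 = [-0.2231 + 0.0138] / 0.1600 = -1.3084 ⇒ -1.31
d₂ = d₁ − σ√T = -1.3084 − 0.1600 = -1.4684 ⇒ -1.47
exp(−qT) = exp(−0.037·0.25) = 0.9908;  exp(−rT) = exp(−0.041·0.25) = 0.9898
N(d₁) = N(-1.31) = 0.0951;  N(d₂) = N(-1.47) = 0.0708
C = 400·0.9908·0.0951 − 500·0.9898·0.0708 = 37.6900 − 35.0389 = 2.6511

£2.65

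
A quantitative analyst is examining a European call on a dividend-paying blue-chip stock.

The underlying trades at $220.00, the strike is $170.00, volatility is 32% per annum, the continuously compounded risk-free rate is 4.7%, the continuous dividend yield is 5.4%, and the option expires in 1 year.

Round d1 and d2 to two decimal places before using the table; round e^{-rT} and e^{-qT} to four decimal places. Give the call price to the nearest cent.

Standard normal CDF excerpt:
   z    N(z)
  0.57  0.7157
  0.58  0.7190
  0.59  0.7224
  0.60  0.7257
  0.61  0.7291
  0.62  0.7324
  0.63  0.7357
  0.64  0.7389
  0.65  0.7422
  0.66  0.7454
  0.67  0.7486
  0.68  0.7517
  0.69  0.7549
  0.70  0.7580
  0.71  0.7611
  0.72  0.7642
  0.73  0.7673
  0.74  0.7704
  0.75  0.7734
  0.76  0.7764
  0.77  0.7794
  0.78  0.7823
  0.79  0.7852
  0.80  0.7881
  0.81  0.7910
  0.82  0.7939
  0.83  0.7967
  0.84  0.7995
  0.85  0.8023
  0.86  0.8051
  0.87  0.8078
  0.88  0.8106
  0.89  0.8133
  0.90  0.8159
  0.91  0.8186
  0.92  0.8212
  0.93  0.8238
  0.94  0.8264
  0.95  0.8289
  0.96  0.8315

T = 1;  σ√T = 0.3200
d₁ = [ln(220/170) + (0.047 − 0.054 + 0.32²/2)·1] / 0.3200 = [0.2578 + 0.0442] / 0.3200 = 0.9438 which rounds to 0.94
d₂ = d₁ − σ√T = 0.9438 − 0.3200 = 0.6238 which rounds to 0.62
exp(−qT) = exp(−0.054·1) = 0.9474;  exp(−rT) = exp(−0.047·1) = 0.9541
C = 220·0.9474·N(0.94) − 170·0.9541·N(0.62) = 220·0.9474·0.8264 − 170·0.9541·0.7324 = 172.2449 − 118.7931 = 53.4518

$53.45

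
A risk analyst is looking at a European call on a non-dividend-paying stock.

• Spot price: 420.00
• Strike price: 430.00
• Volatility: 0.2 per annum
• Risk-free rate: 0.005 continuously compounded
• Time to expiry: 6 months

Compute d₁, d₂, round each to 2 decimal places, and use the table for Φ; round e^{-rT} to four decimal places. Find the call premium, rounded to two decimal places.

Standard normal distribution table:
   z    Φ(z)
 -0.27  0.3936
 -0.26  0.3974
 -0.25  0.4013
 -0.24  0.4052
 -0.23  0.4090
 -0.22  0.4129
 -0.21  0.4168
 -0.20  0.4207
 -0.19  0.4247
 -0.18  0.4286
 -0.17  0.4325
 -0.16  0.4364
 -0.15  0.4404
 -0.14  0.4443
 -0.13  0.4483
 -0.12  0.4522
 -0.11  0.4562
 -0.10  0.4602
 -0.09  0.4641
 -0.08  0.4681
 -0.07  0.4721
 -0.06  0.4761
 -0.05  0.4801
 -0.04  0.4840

19.50

σ√T = 0.2 × 0.7071 = 0.1414
d₁ = [ln(420/430) + (0.005 + ½·0.2²)·0.5] / (σ√T) = (-0.0235 + 0.0125) / 0.1414 = -0.0780 ⇒ -0.08
d₂ = -0.0780 − 0.1414 = -0.2194 ⇒ -0.22
exp(−rT) = exp(−0.005·0.5) = 0.9975
N(d₁) = N(-0.08) = 0.4681;  N(d₂) = N(-0.22) = 0.4129
C = 420·0.4681 − 430·0.9975·0.4129 = 196.6020 − 177.1031 = 19.4989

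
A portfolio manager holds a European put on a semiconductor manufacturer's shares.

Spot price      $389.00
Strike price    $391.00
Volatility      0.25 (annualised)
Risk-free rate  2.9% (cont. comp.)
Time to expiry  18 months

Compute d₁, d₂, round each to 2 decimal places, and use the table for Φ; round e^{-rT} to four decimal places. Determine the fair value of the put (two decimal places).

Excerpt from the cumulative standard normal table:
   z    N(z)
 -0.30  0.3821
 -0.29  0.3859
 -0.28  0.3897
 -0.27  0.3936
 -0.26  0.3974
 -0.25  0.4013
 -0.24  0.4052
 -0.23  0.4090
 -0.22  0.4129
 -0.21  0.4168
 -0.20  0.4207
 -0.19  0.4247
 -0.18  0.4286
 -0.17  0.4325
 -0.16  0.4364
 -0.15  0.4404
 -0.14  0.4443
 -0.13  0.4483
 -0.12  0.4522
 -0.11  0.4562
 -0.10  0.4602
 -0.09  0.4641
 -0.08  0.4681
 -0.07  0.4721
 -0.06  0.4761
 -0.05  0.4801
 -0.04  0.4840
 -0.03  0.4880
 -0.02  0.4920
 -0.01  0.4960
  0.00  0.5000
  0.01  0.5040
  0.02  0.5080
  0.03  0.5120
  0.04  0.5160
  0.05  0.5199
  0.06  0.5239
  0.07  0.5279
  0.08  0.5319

$40.07

σ√T = 0.25·√1.5 = 0.3062
d₁ = [ln(389/391) + (0.029 + 0.25²/2)·1.5] / 0.3062 = [-0.0051 + 0.0904] / 0.3062 = 0.2784 ⇒ 0.28
d₂ = d₁ − σ√T = 0.2784 − 0.3062 = -0.0278 ⇒ -0.03
exp(−rT) = exp(−0.029·1.5) = 0.9574
N(−d₂) = N(0.03) = 0.5120;  N(−d₁) = N(-0.28) = 0.3897
P = 391·0.9574·0.5120 − 389·0.3897 = 191.6638 − 151.5933 = 40.0705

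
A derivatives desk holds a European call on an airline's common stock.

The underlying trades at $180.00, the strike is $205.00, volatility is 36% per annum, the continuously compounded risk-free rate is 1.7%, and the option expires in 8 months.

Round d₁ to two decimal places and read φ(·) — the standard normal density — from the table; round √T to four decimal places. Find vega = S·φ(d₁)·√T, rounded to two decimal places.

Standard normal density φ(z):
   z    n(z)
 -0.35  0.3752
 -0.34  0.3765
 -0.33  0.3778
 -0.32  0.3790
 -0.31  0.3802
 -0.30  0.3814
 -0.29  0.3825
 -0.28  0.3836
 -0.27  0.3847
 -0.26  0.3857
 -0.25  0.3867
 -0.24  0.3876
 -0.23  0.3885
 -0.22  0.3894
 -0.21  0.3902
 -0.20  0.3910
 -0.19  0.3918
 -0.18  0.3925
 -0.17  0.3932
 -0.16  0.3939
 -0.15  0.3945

56.69

T = 0.6667;  σ√T = 0.2939
d₁ = [ln(180/205) + (0.017 + ½·0.36²)·0.6667] / (σ√T) = (-0.1301 + 0.0545) / 0.2939 = -0.2569 → -0.26
√T = √0.6667 = 0.8165
φ(d₁) = φ(-0.26) = 0.3857
vega = S·φ(d₁)·√T = 180·0.3857·0.8165 = 56.6863
(Vega is the same for a European call and put with the same parameters.)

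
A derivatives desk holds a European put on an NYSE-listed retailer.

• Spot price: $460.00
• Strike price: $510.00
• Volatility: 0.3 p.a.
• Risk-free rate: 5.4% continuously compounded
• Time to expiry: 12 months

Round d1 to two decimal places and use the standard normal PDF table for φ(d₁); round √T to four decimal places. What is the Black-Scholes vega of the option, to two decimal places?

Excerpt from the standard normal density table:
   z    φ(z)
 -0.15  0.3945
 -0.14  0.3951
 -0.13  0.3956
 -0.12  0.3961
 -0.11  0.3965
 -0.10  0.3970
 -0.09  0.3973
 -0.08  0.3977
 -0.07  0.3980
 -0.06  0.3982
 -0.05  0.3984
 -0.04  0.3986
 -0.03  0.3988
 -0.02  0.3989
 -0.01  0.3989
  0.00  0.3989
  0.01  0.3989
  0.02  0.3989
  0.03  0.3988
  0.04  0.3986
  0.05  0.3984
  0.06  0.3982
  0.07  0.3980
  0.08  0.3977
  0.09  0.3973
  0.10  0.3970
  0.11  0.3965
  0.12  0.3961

σ√T = 0.3 × 1.0000 = 0.3000
ln(S/K) + (r + σ²/2)T = ln(460/510) + (0.054 + 0.3²/2)·1 = -0.1032 + 0.0990 = -0.0042
d₁ = -0.0042 / 0.3000 = -0.0139 which rounds to -0.01
√T = √1 = 1.0000
φ(d₁) = φ(-0.01) = 0.3989
vega = S·φ(d₁)·√T = 460·0.3989·1.0000 = 183.4940

183.49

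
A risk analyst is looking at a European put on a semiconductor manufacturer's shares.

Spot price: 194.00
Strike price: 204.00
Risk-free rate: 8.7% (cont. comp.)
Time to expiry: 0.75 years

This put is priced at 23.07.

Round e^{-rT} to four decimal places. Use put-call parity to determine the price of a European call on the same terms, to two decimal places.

25.96

exp(−rT) = exp(−0.087·0.75) = 0.9368
Put-call parity: C − P = S − K·e^(−rT) = 194 − 204·0.9368 = 194 − 191.1072 = 2.8928
C = P + (C − P) = 23.07 + (2.8928) = 25.9628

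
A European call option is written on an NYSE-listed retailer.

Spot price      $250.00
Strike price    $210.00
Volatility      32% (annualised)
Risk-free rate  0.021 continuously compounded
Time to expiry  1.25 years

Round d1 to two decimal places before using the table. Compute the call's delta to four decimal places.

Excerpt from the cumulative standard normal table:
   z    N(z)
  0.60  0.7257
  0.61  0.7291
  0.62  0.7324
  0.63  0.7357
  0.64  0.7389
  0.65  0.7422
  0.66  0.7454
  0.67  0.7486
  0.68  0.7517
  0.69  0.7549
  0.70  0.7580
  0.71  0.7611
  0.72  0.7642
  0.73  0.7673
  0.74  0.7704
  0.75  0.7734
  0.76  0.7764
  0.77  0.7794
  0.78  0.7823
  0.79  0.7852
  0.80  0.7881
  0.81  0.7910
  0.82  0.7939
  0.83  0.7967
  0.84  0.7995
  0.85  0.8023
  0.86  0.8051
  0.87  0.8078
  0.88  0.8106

0.7704

σ√T = 0.32 × 1.1180 = 0.3578
ln(S/K) + (r + σ²/2)T = ln(250/210) + (0.021 + 0.32²/2)·1.25 = 0.1744 + 0.0902 = 0.2646
d₁ = 0.2646 / 0.3578 = 0.7396 → 0.74
N(d₁) = N(0.74) = 0.7704
Δ_call = N(d₁) = 0.7704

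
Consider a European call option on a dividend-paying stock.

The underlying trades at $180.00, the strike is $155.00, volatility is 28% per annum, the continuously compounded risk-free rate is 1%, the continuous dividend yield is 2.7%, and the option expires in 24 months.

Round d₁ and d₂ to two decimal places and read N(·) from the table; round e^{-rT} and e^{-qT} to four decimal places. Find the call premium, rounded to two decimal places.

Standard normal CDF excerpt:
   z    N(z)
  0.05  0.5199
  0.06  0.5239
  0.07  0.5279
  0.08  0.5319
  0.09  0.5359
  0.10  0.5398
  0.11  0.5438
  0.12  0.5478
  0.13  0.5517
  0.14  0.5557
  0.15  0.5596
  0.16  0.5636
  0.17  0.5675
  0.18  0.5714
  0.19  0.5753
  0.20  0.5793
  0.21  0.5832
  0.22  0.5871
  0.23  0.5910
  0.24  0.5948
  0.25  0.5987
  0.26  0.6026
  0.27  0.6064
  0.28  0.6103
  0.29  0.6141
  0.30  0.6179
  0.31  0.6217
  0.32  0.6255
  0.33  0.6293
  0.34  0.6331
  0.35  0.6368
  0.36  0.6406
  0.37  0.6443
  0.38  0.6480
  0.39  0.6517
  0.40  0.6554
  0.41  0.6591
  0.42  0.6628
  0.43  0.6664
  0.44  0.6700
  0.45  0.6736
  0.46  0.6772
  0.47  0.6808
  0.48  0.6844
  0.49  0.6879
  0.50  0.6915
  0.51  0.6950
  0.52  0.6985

$35.89

σ√T = 0.28·√2 = 0.3960
ln(S/K) + (r − q + σ²/2)T = ln(180/155) + (0.01 − 0.027 + 0.28²/2)·2 = 0.1495 + 0.0444 = 0.1939
d₁ = 0.1939 / 0.3960 = 0.4898 ⇒ 0.49
d₂ = d₁ − σ√T = 0.4898 − 0.3960 = 0.0938 ⇒ 0.09
e^(−qT) = e^(−0.027·2) = 0.9474;  e^(−rT) = e^(−0.01·2) = 0.9802
C = 180·0.9474·N(0.49) − 155·0.9802·N(0.09) = 180·0.9474·0.6879 − 155·0.9802·0.5359 = 117.3090 − 81.4198 = 35.8891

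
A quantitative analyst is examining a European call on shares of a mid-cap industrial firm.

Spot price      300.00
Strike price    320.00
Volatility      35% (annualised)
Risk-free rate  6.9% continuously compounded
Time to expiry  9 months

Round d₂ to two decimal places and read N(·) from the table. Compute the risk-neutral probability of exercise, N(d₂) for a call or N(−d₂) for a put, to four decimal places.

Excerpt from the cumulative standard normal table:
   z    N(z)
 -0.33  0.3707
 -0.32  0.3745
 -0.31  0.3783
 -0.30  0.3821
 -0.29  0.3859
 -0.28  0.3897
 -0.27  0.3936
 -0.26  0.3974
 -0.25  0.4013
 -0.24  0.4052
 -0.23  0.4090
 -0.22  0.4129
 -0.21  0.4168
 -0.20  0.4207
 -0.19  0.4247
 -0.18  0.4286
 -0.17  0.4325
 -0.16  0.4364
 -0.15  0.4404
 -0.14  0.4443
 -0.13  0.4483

0.4247

σ√T = 0.35·√0.75 = 0.3031
d₁ = [ln(300/320) + (0.069 + 0.35²/2)·0.75] / 0.3031 = [-0.0645 + 0.0977] / 0.3031 = 0.1094 ⇒ 0.11
d₂ = d₁ − σ√T = 0.1094 − 0.3031 = -0.1937 ⇒ -0.19
Risk-neutral Pr[S_T > K] = N(d₂) = N(-0.19) = 0.4247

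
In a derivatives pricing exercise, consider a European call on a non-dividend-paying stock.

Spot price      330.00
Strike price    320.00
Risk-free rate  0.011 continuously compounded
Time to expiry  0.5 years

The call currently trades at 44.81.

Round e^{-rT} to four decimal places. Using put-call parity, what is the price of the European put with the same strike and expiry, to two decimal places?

e^(−rT) = e^(−0.011·0.5) = 0.9945
Put-call parity: C − P = S − K·e^(−rT) = 330 − 320·0.9945 = 330 − 318.2400 = 11.7600
P = C − (C − P) = 44.81 − (11.7600) = 33.0500

33.05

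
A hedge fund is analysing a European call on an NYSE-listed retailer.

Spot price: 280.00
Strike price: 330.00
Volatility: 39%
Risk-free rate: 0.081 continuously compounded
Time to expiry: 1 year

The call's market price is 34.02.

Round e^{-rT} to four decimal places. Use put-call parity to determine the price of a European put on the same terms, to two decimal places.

exp(−rT) = exp(−0.081·1) = 0.9222
Put-call parity: C − P = S − K·e^(−rT) = 280 − 330·0.9222 = 280 − 304.3260 = -24.3260
P = C − (C − P) = 34.02 − (-24.3260) = 58.3460

58.35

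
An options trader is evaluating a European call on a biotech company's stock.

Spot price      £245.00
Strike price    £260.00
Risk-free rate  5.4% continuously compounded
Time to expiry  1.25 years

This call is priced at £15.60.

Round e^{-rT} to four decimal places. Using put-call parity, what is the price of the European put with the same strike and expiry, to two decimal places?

e^(−rT) = e^(−0.054·1.25) = 0.9347
Put-call parity: C − P = S − K·e^(−rT) = 245 − 260·0.9347 = 245 − 243.0220 = 1.9780
P = C − (C − P) = 15.60 − (1.9780) = 13.6220

£13.62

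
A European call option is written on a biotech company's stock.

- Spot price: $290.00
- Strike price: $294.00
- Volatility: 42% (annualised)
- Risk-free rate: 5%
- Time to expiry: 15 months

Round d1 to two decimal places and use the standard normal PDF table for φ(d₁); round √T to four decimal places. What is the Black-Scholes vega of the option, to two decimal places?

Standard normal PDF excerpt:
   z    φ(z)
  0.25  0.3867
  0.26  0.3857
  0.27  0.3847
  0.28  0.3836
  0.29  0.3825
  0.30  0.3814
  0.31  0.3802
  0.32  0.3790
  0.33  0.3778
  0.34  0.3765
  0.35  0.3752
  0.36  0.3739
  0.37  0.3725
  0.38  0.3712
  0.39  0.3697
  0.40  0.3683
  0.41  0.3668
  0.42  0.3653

122.07

T = 1.25;  σ√T = 0.4696
d₁ = [ln(290/294) + (0.05 + ½·0.42²)·1.25] / (σ√T) = (-0.0137 + 0.1727) / 0.4696 = 0.3387 which rounds to 0.34
√T = √1.25 = 1.1180
φ(d₁) = φ(0.34) = 0.3765
vega = S·φ(d₁)·√T = 290·0.3765·1.1180 = 122.0688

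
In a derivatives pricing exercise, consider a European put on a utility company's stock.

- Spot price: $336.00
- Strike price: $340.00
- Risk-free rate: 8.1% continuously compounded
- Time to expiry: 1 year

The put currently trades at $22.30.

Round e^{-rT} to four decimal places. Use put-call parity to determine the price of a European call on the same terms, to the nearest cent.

exp(−rT) = exp(−0.081·1) = 0.9222
Put-call parity: C − P = S − K·e^(−rT) = 336 − 340·0.9222 = 336 − 313.5480 = 22.4520
C = P + (C − P) = 22.30 + (22.4520) = 44.7520

$44.75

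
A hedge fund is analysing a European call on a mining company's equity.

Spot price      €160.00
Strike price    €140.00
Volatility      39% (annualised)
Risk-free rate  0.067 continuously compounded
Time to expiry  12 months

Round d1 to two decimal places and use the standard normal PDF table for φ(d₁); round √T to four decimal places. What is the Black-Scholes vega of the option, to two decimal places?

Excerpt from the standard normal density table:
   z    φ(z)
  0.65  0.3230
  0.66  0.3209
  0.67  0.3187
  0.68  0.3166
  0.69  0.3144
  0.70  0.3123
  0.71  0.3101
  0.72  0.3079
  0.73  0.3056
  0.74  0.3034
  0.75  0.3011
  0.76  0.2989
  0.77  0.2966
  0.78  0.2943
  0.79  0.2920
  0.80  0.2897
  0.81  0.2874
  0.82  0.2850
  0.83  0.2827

49.62

σ√T = 0.39·√1 = 0.3900
d₁ = [ln(160/140) + (0.067 + 0.39²/2)·1] / 0.3900 = [0.1335 + 0.1431] / 0.3900 = 0.7092 ⇒ 0.71
√T = √1 = 1.0000
φ(d₁) = φ(0.71) = 0.3101
vega = S·φ(d₁)·√T = 160·0.3101·1.0000 = 49.6160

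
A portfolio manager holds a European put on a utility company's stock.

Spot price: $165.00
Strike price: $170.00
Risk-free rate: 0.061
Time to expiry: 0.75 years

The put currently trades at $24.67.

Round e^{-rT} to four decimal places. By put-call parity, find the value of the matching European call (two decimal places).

e^(−rT) = e^(−0.061·0.75) = 0.9553
Put-call parity: C − P = S − K·e^(−rT) = 165 − 170·0.9553 = 165 − 162.4010 = 2.5990
C = P + (C − P) = 24.67 + (2.5990) = 27.2690

$27.27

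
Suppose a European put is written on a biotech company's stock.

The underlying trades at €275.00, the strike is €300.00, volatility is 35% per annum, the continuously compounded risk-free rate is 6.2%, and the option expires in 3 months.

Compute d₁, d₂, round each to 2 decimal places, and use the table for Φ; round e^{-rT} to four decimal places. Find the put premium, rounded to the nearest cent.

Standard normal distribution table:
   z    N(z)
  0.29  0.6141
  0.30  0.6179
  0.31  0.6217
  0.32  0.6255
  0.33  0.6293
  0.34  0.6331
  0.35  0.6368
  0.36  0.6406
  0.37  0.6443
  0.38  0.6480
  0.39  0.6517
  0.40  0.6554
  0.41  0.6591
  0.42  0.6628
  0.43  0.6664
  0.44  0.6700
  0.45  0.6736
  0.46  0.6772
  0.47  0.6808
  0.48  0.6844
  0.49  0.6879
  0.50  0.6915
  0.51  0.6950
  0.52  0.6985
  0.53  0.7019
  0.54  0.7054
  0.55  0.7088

σ√T = 0.35·√0.25 = 0.1750
d₁ = [ln(275/300) + (0.062 + ½·0.35²)·0.25] / (σ√T) = (-0.0870 + 0.0308) / 0.1750 = -0.3211 ⇒ -0.32
d₂ = -0.3211 − 0.1750 = -0.4961 ⇒ -0.50
exp(−rT) = exp(−0.062·0.25) = 0.9846
N(−d₂) = N(0.50) = 0.6915;  N(−d₁) = N(0.32) = 0.6255
P = 300·0.9846·0.6915 − 275·0.6255 = 204.2553 − 172.0125 = 32.2428

€32.24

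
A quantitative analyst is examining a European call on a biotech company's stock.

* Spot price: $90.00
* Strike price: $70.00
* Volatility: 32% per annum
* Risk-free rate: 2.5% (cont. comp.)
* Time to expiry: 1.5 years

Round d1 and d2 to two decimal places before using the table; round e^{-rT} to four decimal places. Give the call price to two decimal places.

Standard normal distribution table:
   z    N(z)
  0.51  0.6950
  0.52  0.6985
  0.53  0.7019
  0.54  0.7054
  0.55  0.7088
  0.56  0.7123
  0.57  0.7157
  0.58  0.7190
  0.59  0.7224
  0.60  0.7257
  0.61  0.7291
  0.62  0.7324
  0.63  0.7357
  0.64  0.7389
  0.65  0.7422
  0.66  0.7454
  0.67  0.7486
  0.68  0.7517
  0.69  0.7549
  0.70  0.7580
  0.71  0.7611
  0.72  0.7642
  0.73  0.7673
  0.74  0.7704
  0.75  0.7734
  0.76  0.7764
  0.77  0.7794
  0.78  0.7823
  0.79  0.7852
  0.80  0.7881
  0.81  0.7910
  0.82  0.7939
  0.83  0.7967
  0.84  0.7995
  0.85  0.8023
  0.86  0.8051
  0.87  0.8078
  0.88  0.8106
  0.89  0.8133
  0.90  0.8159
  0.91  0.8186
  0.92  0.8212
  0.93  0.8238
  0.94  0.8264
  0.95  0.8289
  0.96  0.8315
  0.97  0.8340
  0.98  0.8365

σ√T = 0.32 × 1.2247 = 0.3919
d₁ = [ln(90/70) + (0.025 + 0.32²/2)·1.5] / 0.3919 = [0.2513 + 0.1143] / 0.3919 = 0.9329 ⇒ 0.93
d₂ = d₁ − σ√T = 0.9329 − 0.3919 = 0.5410 ⇒ 0.54
e^(−rT) = e^(−0.025·1.5) = 0.9632
N(d₁) = N(0.93) = 0.8238;  N(d₂) = N(0.54) = 0.7054
C = 90·0.8238 − 70·0.9632·0.7054 = 74.1420 − 47.5609 = 26.5811

$26.58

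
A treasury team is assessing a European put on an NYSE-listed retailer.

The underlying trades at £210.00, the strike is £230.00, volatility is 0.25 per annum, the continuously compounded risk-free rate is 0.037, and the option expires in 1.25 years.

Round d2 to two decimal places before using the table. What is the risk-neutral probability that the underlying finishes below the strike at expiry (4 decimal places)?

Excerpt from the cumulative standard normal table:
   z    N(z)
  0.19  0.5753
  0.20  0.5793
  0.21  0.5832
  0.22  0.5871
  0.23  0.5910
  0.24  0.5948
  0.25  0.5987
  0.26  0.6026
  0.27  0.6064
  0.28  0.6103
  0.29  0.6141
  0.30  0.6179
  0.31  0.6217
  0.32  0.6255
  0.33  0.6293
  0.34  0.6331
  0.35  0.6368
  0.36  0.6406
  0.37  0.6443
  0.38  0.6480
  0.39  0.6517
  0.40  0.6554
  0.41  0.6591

T = 1.25;  σ√T = 0.2795
ln(S/K) + (r + σ²/2)T = ln(210/230) + (0.037 + 0.25²/2)·1.25 = -0.0910 + 0.0853 = -0.0057
d₁ = -0.0057 / 0.2795 = -0.0202 ⇒ -0.02
d₂ = d₁ − σ√T = -0.0202 − 0.2795 = -0.2998 ⇒ -0.30
Pr(exercise) under Q = N(−d₂) = N(0.30) = 0.6179

0.6179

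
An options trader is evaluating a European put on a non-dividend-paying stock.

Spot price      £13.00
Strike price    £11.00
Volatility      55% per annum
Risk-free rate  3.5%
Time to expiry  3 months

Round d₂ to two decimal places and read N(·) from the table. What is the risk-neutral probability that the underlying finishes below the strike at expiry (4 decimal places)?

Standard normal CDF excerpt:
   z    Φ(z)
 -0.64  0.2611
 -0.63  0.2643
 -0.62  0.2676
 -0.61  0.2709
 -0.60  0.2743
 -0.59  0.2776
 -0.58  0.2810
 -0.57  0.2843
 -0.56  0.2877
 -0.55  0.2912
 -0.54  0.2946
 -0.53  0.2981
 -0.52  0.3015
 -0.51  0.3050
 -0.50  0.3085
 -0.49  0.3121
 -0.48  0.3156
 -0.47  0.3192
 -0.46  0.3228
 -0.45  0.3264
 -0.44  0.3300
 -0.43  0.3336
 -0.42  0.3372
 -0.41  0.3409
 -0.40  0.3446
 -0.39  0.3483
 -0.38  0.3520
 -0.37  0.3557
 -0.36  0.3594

T = 0.25;  σ√T = 0.2750
d₁ = [ln(13/11) + (0.035 + 0.55²/2)·0.25] / 0.2750 = [0.1671 + 0.0466] / 0.2750 = 0.7768 → 0.78
d₂ = d₁ − σ√T = 0.7768 − 0.2750 = 0.5018 → 0.50
Risk-neutral Pr[S_T < K] = N(−d₂) = N(-0.50) = 0.3085

0.3085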